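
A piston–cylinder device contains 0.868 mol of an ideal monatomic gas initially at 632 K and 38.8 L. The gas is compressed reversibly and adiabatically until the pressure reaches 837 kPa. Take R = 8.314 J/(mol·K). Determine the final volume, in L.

11.9 L

P₁ = nRT₁/V₁ = 0.868×8.314×632/38.8 = 118 kPa.
Adiabatic: T₂/T₁ = (P₂/P₁)^((γ−1)/γ) ⇒ T₂ = 632×(7.12)^0.400 = 1390 K; V₂ = 11.9 L.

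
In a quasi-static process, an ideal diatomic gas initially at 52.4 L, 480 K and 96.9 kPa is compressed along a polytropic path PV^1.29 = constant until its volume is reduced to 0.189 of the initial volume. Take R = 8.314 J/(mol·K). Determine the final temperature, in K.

778 K

Polytropic n=1.29: T₂ = T₁(V₁/V₂)^(n−1) = 480×(5.29)^0.29 = 778 K; P₂ = P₁(V₁/V₂)^n = 831 kPa.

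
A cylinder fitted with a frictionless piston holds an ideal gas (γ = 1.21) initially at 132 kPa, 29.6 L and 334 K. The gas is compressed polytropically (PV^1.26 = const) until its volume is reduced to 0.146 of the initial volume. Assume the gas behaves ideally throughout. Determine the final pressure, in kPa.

1490 kPa

Polytropic n=1.26: T₂ = T₁(V₁/V₂)^(n−1) = 334×(6.85)^0.26 = 551 K; P₂ = P₁(V₁/V₂)^n = 1490 kPa.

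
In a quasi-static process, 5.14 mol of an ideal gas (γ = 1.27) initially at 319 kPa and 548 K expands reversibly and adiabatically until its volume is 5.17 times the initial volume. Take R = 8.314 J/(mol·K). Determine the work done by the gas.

31100 J

V₁ = nRT₁/P₁ = 5.14×8.314×548/319 = 73.4 L.
Adiabatic: TV^(γ−1) = const ⇒ T₂ = 548×(0.193)^0.270 = 352 K; PV^γ = const ⇒ P₂ = 39.6 kPa.
ΔU = nCvΔT = 5.14×30.8×(352−548) = -31100 J.
Q = 0 for an adiabatic process, so W = −ΔU = 31100 J.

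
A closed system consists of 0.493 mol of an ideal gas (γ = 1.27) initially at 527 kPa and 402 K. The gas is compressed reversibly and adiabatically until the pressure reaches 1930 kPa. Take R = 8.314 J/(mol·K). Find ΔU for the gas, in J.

V₁ = nRT₁/P₁ = 0.493×8.314×402/527 = 3.13 L.
Adiabatic: T₂/T₁ = (P₂/P₁)^((γ−1)/γ) ⇒ T₂ = 402×(3.66)^0.213 = 530 K; V₂ = 1.13 L.
For an ideal gas ΔU = nCvΔT with Cv = R/(γ−1) = 30.8 J/(mol·K).
ΔU = 0.493×30.8×(530−402) = 1940 J.

1940 J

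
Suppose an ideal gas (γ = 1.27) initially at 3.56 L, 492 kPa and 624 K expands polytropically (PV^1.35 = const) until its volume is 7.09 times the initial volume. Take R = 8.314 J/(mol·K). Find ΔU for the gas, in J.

-3220 J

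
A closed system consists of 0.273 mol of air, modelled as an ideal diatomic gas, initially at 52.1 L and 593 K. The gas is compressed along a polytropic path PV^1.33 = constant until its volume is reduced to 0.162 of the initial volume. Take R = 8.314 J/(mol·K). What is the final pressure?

P₁ = nRT₁/V₁ = 0.273×8.314×593/52.1 = 25.8 kPa.
Polytropic n=1.33: T₂ = T₁(V₁/V₂)^(n−1) = 593×(6.17)^0.33 = 1080 K; P₂ = P₁(V₁/V₂)^n = 291 kPa.

291 kPa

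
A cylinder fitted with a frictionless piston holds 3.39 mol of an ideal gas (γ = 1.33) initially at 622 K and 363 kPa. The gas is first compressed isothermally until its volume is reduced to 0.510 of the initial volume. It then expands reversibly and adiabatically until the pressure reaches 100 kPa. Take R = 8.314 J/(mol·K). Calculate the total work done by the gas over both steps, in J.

8680 J

V₁ = nRT₁/P₁ = 3.39×8.314×622/363 = 48.3 L.
Step 1 — Isothermal: T stays 622 K; PV = const ⇒ V₂ = 24.6 L, P₂ = 712 kPa.
ΔU = 0 (ideal gas, T constant).
W = nRT ln(V₂/V₁) = 3.39×8.314×622×ln(0.510) = -11800 J.
Q = ΔU + W = -11800 J.
State after step 1: P = 712 kPa, V = 24.6 L, T = 622 K.
Step 2 — Adiabatic: T₂/T₁ = (P₂/P₁)^((γ−1)/γ) ⇒ T₂ = 622×(0.140)^0.248 = 382 K; V₂ = 108 L.
ΔU = nCvΔT = 3.39×25.2×(382−622) = -20500 J.
Q = 0 for an adiabatic process, so W = −ΔU = 20500 J.
Net over both steps: W = 8680 J, Q = -11800 J, ΔU = -20500 J.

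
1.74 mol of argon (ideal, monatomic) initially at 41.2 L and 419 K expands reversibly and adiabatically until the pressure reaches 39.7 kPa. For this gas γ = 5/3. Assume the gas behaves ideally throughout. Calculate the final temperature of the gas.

P₁ = nRT₁/V₁ = 1.74×8.314×419/41.2 = 147 kPa.
Adiabatic: T₂/T₁ = (P₂/P₁)^((γ−1)/γ) ⇒ T₂ = 419×(0.270)^0.400 = 248 K; V₂ = 90.4 L.

248 K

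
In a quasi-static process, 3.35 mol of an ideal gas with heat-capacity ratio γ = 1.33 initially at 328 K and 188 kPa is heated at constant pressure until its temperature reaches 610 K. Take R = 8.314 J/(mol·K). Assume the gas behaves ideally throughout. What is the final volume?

V₁ = nRT₁/P₁ = 3.35×8.314×328/188 = 48.6 L.
Isobaric: P stays 188 kPa; V/T = const ⇒ T₂ = 610 K, V₂ = 90.4 L.

90.4 L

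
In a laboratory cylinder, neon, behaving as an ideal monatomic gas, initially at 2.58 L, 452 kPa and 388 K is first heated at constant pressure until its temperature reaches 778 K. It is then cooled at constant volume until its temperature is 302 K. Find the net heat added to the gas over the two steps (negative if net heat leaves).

n = P₁V₁/(RT₁) = 452×2.58/(8.314×388) = 0.362 mol.
Step 1 — Isobaric: P stays 452 kPa; V/T = const ⇒ T₂ = 778 K, V₂ = 5.17 L.
W = PΔV = 452×(5.17−2.58) kPa·L = 1170 J.
ΔU = nCvΔT = 0.362×12.5×(778−388) = 1760 J.
Q = ΔU + W = nCpΔT = 2930 J.
State after step 1: P = 452 kPa, V = 5.17 L, T = 778 K.
Step 2 — Isochoric: V stays 5.17 L; P/T = const ⇒ T₂ = 302 K, P₂ = 175 kPa.
W = 0 (no volume change).
ΔU = nCvΔT = 0.362×12.5×(302−778) = -2150 J.
Q = ΔU = -2150 J.
Net over both steps: W = 1170 J, Q = 784 J, ΔU = -388 J.

784 J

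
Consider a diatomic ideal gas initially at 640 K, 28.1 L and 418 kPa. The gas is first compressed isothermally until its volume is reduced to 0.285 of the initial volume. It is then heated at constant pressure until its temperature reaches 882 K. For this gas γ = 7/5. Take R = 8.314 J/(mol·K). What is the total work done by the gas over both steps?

-10300 J

n = P₁V₁/(RT₁) = 418×28.1/(8.314×640) = 2.21 mol.
Step 1 — Isothermal: T stays 640 K; PV = const ⇒ V₂ = 8.01 L, P₂ = 1470 kPa.
ΔU = 0 (ideal gas, T constant).
W = nRT ln(V₂/V₁) = 2.21×8.314×640×ln(0.285) = -14700 J.
Q = ΔU + W = -14700 J.
State after step 1: P = 1470 kPa, V = 8.01 L, T = 640 K.
Step 2 — Isobaric: P stays 1470 kPa; V/T = const ⇒ T₂ = 882 K, V₂ = 11.0 L.
W = PΔV = 1470×(11.0−8.01) kPa·L = 4440 J.
ΔU = nCvΔT = 2.21×20.8×(882−640) = 11100 J.
Q = ΔU + W = nCpΔT = 15500 J.
Net over both steps: W = -10300 J, Q = 801 J, ΔU = 11100 J.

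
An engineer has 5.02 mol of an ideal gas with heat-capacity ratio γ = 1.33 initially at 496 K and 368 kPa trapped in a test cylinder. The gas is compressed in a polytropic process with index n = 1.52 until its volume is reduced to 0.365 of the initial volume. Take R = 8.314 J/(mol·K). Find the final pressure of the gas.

V₁ = nRT₁/P₁ = 5.02×8.314×496/368 = 56.3 L.
Polytropic n=1.52: T₂ = T₁(V₁/V₂)^(n−1) = 496×(2.74)^0.52 = 838 K; P₂ = P₁(V₁/V₂)^n = 1700 kPa.

1700 kPa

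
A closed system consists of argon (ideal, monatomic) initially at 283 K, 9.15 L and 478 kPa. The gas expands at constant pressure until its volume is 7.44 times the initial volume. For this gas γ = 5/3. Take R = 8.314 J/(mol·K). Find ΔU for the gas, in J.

n = P₁V₁/(RT₁) = 478×9.15/(8.314×283) = 1.86 mol.
Isobaric: P stays 478 kPa; V/T = const ⇒ T₂ = 2110 K, V₂ = 68.1 L.
For an ideal gas ΔU = nCvΔT with Cv = (3/2)R = 12.5 J/(mol·K).
ΔU = 1.86×12.5×(2110−283) = 42200 J.

42200 J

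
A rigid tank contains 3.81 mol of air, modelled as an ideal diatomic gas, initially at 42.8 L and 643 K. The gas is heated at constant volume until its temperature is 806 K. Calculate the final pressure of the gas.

P₁ = nRT₁/V₁ = 3.81×8.314×643/42.8 = 476 kPa.
Isochoric: V stays 42.8 L; P/T = const ⇒ T₂ = 806 K, P₂ = 597 kPa.

597 kPa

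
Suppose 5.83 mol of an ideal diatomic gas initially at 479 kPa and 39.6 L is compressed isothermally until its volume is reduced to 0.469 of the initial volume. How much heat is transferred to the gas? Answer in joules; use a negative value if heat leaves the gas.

T₁ = P₁V₁/(nR) = 479×39.6/(5.83×8.314) = 391 K.
Isothermal: T stays 391 K; PV = const ⇒ V₂ = 18.6 L, P₂ = 1020 kPa.
ΔU = 0 (ideal gas, T constant).
W = nRT ln(V₂/V₁) = 5.83×8.314×391×ln(0.469) = -14400 J.
Q = ΔU + W = -14400 J.

-14400 J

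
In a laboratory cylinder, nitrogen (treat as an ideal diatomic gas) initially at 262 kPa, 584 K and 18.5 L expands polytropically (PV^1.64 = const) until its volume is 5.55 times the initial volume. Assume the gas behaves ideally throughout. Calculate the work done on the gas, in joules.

n = P₁V₁/(RT₁) = 262×18.5/(8.314×584) = 0.998 mol.
Polytropic n=1.64: T₂ = T₁(V₁/V₂)^(n−1) = 584×(0.180)^0.64 = 195 K; P₂ = P₁(V₁/V₂)^n = 15.8 kPa.
W = (P₁V₁−P₂V₂)/(n−1) = (262×18.5−15.8×103)/0.64 = 5040 J.
Work done on the gas = −W_by = -5040 J.

-5040 J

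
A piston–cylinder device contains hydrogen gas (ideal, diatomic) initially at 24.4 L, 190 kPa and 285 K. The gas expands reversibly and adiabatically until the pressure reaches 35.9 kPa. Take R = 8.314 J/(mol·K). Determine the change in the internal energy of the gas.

n = P₁V₁/(RT₁) = 190×24.4/(8.314×285) = 1.96 mol.
Adiabatic: T₂/T₁ = (P₂/P₁)^((γ−1)/γ) ⇒ T₂ = 285×(0.189)^0.286 = 177 K; V₂ = 80.2 L.
For an ideal gas ΔU = nCvΔT with Cv = (5/2)R = 20.8 J/(mol·K).
ΔU = 1.96×20.8×(177−285) = -4390 J.

-4390 J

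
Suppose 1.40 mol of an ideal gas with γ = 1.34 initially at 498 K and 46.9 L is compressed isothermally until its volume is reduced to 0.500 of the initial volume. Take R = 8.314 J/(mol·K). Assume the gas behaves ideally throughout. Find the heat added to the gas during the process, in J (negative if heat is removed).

P₁ = nRT₁/V₁ = 1.40×8.314×498/46.9 = 124 kPa.
Isothermal: T stays 498 K; PV = const ⇒ V₂ = 23.4 L, P₂ = 247 kPa.
ΔU = 0 (ideal gas, T constant).
W = nRT ln(V₂/V₁) = 1.40×8.314×498×ln(0.500) = -4020 J.
Q = ΔU + W = -4020 J.

-4020 J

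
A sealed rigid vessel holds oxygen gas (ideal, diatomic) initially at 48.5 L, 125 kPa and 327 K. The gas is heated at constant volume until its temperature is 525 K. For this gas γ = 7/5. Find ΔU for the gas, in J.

n = P₁V₁/(RT₁) = 125×48.5/(8.314×327) = 2.23 mol.
Isochoric: V stays 48.5 L; P/T = const ⇒ T₂ = 525 K, P₂ = 201 kPa.
For an ideal gas ΔU = nCvΔT with Cv = (5/2)R = 20.8 J/(mol·K).
ΔU = 2.23×20.8×(525−327) = 9180 J.

9180 J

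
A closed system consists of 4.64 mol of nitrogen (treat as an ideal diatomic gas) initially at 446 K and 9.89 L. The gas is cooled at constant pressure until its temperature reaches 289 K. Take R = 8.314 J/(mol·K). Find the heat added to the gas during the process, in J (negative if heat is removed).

P₁ = nRT₁/V₁ = 4.64×8.314×446/9.89 = 1740 kPa.
Isobaric: P stays 1740 kPa; V/T = const ⇒ T₂ = 289 K, V₂ = 6.41 L.
W = PΔV = 1740×(6.41−9.89) kPa·L = -6060 J.
ΔU = nCvΔT = 4.64×20.8×(289−446) = -15100 J.
Q = ΔU + W = nCpΔT = -21200 J.

-21200 J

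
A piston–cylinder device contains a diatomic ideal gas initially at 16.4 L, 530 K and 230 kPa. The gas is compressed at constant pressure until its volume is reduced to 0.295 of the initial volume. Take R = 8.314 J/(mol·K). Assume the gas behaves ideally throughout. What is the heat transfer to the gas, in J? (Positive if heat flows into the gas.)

n = P₁V₁/(RT₁) = 230×16.4/(8.314×530) = 0.856 mol.
Isobaric: P stays 230 kPa; V/T = const ⇒ T₂ = 156 K, V₂ = 4.84 L.
W = PΔV = 230×(4.84−16.4) kPa·L = -2660 J.
ΔU = nCvΔT = 0.856×20.8×(156−530) = -6650 J.
Q = ΔU + W = nCpΔT = -9310 J.

-9310 J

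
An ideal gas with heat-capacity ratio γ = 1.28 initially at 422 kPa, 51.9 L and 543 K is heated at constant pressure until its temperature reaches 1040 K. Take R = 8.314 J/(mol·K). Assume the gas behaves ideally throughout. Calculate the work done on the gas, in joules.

-20000 J

n = P₁V₁/(RT₁) = 422×51.9/(8.314×543) = 4.85 mol.
Isobaric: P stays 422 kPa; V/T = const ⇒ T₂ = 1040 K, V₂ = 99.4 L.
W = PΔV = 422×(99.4−51.9) kPa·L = 20000 J.
Work done on the gas = −W_by = -20000 J.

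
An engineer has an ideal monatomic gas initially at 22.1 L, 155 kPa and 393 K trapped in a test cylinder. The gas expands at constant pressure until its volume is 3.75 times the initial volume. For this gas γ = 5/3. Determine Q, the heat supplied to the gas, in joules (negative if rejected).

23600 J

n = P₁V₁/(RT₁) = 155×22.1/(8.314×393) = 1.05 mol.
Isobaric: P stays 155 kPa; V/T = const ⇒ T₂ = 1470 K, V₂ = 82.9 L.
W = PΔV = 155×(82.9−22.1) kPa·L = 9420 J.
ΔU = nCvΔT = 1.05×12.5×(1470−393) = 14100 J.
Q = ΔU + W = nCpΔT = 23600 J.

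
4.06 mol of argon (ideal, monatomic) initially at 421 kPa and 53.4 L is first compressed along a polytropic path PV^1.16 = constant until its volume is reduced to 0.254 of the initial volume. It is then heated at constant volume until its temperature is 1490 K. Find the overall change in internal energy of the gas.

41700 J

T₁ = P₁V₁/(nR) = 421×53.4/(4.06×8.314) = 666 K.
Step 1 — Polytropic n=1.16: T₂ = T₁(V₁/V₂)^(n−1) = 666×(3.94)^0.16 = 829 K; P₂ = P₁(V₁/V₂)^n = 2060 kPa.
W = (P₁V₁−P₂V₂)/(n−1) = (421×53.4−2060×13.6)/0.16 = -34400 J.
ΔU = nCvΔT = 4.06×12.5×(829−666) = 8270 J.
Q = ΔU + W = -26200 J.
State after step 1: P = 2060 kPa, V = 13.6 L, T = 829 K.
Step 2 — Isochoric: V stays 13.6 L; P/T = const ⇒ T₂ = 1490 K, P₂ = 3710 kPa.
W = 0 (no volume change).
ΔU = nCvΔT = 4.06×12.5×(1490−829) = 33500 J.
Q = ΔU = 33500 J.
Net over both steps: W = -34400 J, Q = 7270 J, ΔU = 41700 J.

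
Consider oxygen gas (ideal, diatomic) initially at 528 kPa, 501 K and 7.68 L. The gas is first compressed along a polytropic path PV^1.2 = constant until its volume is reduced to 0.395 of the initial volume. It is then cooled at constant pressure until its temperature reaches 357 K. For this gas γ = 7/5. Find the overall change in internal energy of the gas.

-2910 J

n = P₁V₁/(RT₁) = 528×7.68/(8.314×501) = 0.974 mol.
Step 1 — Polytropic n=1.2: T₂ = T₁(V₁/V₂)^(n−1) = 501×(2.53)^0.20 = 603 K; P₂ = P₁(V₁/V₂)^n = 1610 kPa.
W = (P₁V₁−P₂V₂)/(n−1) = (528×7.68−1610×3.03)/0.20 = -4140 J.
ΔU = nCvΔT = 0.974×20.8×(603−501) = 2070 J.
Q = ΔU + W = -2070 J.
State after step 1: P = 1610 kPa, V = 3.03 L, T = 603 K.
Step 2 — Isobaric: P stays 1610 kPa; V/T = const ⇒ T₂ = 357 K, V₂ = 1.80 L.
W = PΔV = 1610×(1.80−3.03) kPa·L = -1990 J.
ΔU = nCvΔT = 0.974×20.8×(357−603) = -4980 J.
Q = ΔU + W = nCpΔT = -6980 J.
Net over both steps: W = -6130 J, Q = -9050 J, ΔU = -2910 J.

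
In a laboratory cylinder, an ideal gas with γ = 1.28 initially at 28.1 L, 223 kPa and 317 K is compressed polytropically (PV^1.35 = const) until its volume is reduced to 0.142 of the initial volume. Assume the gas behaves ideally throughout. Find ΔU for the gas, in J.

21900 J

n = P₁V₁/(RT₁) = 223×28.1/(8.314×317) = 2.38 mol.
Polytropic n=1.35: T₂ = T₁(V₁/V₂)^(n−1) = 317×(7.04)^0.35 = 628 K; P₂ = P₁(V₁/V₂)^n = 3110 kPa.
For an ideal gas ΔU = nCvΔT with Cv = R/(γ−1) = 29.7 J/(mol·K).
ΔU = 2.38×29.7×(628−317) = 21900 J.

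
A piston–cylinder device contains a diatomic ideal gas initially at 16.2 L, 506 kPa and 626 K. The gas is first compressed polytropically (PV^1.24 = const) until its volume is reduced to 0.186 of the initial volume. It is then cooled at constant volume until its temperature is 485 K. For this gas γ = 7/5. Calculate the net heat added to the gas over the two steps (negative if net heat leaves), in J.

-21600 J

n = P₁V₁/(RT₁) = 506×16.2/(8.314×626) = 1.58 mol.
Step 1 — Polytropic n=1.24: T₂ = T₁(V₁/V₂)^(n−1) = 626×(5.38)^0.24 = 937 K; P₂ = P₁(V₁/V₂)^n = 4070 kPa.
W = (P₁V₁−P₂V₂)/(n−1) = (506×16.2−4070×3.01)/0.24 = -17000 J.
ΔU = nCvΔT = 1.58×20.8×(937−626) = 10200 J.
Q = ΔU + W = -6790 J.
State after step 1: P = 4070 kPa, V = 3.01 L, T = 937 K.
Step 2 — Isochoric: V stays 3.01 L; P/T = const ⇒ T₂ = 485 K, P₂ = 2110 kPa.
W = 0 (no volume change).
ΔU = nCvΔT = 1.58×20.8×(485−937) = -14800 J.
Q = ΔU = -14800 J.
Net over both steps: W = -17000 J, Q = -21600 J, ΔU = -4620 J.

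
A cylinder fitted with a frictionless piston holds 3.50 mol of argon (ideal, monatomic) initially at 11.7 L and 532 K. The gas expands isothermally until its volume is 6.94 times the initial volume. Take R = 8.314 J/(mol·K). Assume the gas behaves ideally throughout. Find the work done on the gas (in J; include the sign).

-30000 J

P₁ = nRT₁/V₁ = 3.50×8.314×532/11.7 = 1320 kPa.
Isothermal: T stays 532 K; PV = const ⇒ V₂ = 81.2 L, P₂ = 191 kPa.
W = nRT ln(V₂/V₁) = 3.50×8.314×532×ln(6.94) = 30000 J.
Work done on the gas = −W_by = -30000 J.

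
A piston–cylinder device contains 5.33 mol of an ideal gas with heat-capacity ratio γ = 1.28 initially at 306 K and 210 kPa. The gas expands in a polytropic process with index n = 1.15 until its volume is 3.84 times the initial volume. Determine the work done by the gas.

16500 J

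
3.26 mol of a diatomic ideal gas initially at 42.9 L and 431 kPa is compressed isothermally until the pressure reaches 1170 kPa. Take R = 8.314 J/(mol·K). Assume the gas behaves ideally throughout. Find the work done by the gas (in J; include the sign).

T₁ = P₁V₁/(nR) = 431×42.9/(3.26×8.314) = 682 K.
Isothermal: T stays 682 K; PV = const ⇒ V₂ = 15.8 L, P₂ = 1170 kPa.
W = nRT ln(V₂/V₁) = 3.26×8.314×682×ln(0.368) = -18500 J.

-18500 J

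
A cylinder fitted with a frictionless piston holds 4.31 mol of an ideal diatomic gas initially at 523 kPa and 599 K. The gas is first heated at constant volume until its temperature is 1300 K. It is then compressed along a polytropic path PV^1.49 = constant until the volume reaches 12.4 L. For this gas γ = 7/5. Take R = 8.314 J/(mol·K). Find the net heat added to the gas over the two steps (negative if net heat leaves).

V₁ = nRT₁/P₁ = 4.31×8.314×599/523 = 41.0 L.
Step 1 — Isochoric: V stays 41.0 L; P/T = const ⇒ T₂ = 1300 K, P₂ = 1140 kPa.
W = 0 (no volume change).
ΔU = nCvΔT = 4.31×20.8×(1300−599) = 62800 J.
Q = ΔU = 62800 J.
State after step 1: P = 1140 kPa, V = 41.0 L, T = 1300 K.
Step 2 — Polytropic n=1.49: T₂ = T₁(V₁/V₂)^(n−1) = 1300×(3.31)^0.49 = 2340 K; P₂ = P₁(V₁/V₂)^n = 6750 kPa.
W = (P₁V₁−P₂V₂)/(n−1) = (1140×41.0−6750×12.4)/0.49 = -75800 J.
ΔU = nCvΔT = 4.31×20.8×(2340−1300) = 92900 J.
Q = ΔU + W = 17100 J.
Net over both steps: W = -75800 J, Q = 79900 J, ΔU = 156000 J.

79900 J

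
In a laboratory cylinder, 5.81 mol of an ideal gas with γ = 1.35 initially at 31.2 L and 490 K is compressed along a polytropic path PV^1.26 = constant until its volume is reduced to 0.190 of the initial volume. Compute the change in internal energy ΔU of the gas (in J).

P₁ = nRT₁/V₁ = 5.81×8.314×490/31.2 = 759 kPa.
Polytropic n=1.26: T₂ = T₁(V₁/V₂)^(n−1) = 490×(5.26)^0.26 = 755 K; P₂ = P₁(V₁/V₂)^n = 6150 kPa.
For an ideal gas ΔU = nCvΔT with Cv = R/(γ−1) = 23.8 J/(mol·K).
ΔU = 5.81×23.8×(755−490) = 36500 J.

36500 J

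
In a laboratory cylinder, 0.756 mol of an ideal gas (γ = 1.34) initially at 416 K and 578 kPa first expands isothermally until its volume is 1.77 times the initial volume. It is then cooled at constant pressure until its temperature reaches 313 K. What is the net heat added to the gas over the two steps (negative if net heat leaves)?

V₁ = nRT₁/P₁ = 0.756×8.314×416/578 = 4.52 L.
Step 1 — Isothermal: T stays 416 K; PV = const ⇒ V₂ = 8.01 L, P₂ = 327 kPa.
ΔU = 0 (ideal gas, T constant).
W = nRT ln(V₂/V₁) = 0.756×8.314×416×ln(1.77) = 1490 J.
Q = ΔU + W = 1490 J.
State after step 1: P = 327 kPa, V = 8.01 L, T = 416 K.
Step 2 — Isobaric: P stays 327 kPa; V/T = const ⇒ T₂ = 313 K, V₂ = 6.02 L.
W = PΔV = 327×(6.02−8.01) kPa·L = -647 J.
ΔU = nCvΔT = 0.756×24.5×(313−416) = -1900 J.
Q = ΔU + W = nCpΔT = -2550 J.
Net over both steps: W = 846 J, Q = -1060 J, ΔU = -1900 J.

-1060 J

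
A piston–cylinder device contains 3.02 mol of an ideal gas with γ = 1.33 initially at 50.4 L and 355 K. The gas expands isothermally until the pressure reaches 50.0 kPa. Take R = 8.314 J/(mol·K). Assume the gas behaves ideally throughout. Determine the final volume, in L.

P₁ = nRT₁/V₁ = 3.02×8.314×355/50.4 = 177 kPa.
Isothermal: T stays 355 K; PV = const ⇒ V₂ = 178 L, P₂ = 50.0 kPa.

178 L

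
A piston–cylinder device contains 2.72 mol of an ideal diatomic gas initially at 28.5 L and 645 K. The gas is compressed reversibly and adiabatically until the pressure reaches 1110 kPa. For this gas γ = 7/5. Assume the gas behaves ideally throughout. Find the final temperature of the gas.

P₁ = nRT₁/V₁ = 2.72×8.314×645/28.5 = 512 kPa.
Adiabatic: T₂/T₁ = (P₂/P₁)^((γ−1)/γ) ⇒ T₂ = 645×(2.17)^0.286 = 805 K; V₂ = 16.4 L.

805 K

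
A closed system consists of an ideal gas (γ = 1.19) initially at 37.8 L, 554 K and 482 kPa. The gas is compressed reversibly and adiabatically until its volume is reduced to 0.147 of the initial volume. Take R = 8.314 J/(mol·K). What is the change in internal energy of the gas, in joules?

42100 J

n = P₁V₁/(RT₁) = 482×37.8/(8.314×554) = 3.96 mol.
Adiabatic: TV^(γ−1) = const ⇒ T₂ = 554×(6.80)^0.190 = 797 K; PV^γ = const ⇒ P₂ = 4720 kPa.
For an ideal gas ΔU = nCvΔT with Cv = R/(γ−1) = 43.8 J/(mol·K).
ΔU = 3.96×43.8×(797−554) = 42100 J.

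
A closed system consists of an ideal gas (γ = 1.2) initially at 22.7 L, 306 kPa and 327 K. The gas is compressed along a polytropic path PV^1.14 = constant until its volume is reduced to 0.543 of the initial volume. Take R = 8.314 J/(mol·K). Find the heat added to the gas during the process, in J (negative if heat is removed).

-1330 J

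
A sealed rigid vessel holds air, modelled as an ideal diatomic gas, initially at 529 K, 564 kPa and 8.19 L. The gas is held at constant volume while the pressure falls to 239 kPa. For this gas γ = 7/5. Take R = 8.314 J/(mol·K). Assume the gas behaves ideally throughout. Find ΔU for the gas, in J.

-6650 J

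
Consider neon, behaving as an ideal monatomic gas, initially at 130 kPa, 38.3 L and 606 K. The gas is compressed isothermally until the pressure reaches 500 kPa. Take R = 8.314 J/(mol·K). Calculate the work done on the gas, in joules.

n = P₁V₁/(RT₁) = 130×38.3/(8.314×606) = 0.988 mol.
Isothermal: T stays 606 K; PV = const ⇒ V₂ = 9.96 L, P₂ = 500 kPa.
W = nRT ln(V₂/V₁) = 0.988×8.314×606×ln(0.260) = -6710 J.
Work done on the gas = −W_by = 6710 J.

6710 J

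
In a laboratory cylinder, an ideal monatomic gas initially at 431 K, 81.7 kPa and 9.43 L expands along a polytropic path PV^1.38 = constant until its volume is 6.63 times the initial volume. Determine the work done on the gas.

-1040 J

n = P₁V₁/(RT₁) = 81.7×9.43/(8.314×431) = 0.215 mol.
Polytropic n=1.38: T₂ = T₁(V₁/V₂)^(n−1) = 431×(0.151)^0.38 = 210 K; P₂ = P₁(V₁/V₂)^n = 6.01 kPa.
W = (P₁V₁−P₂V₂)/(n−1) = (81.7×9.43−6.01×62.5)/0.38 = 1040 J.
Work done on the gas = −W_by = -1040 J.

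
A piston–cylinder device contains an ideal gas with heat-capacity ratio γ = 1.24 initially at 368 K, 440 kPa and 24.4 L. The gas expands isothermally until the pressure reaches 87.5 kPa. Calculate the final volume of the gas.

Isothermal: T stays 368 K; PV = const ⇒ V₂ = 123 L, P₂ = 87.5 kPa.

123 L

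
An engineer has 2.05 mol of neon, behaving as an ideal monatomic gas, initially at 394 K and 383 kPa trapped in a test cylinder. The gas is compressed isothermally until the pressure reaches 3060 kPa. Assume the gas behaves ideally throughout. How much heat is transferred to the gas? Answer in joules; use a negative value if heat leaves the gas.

-14000 J

V₁ = nRT₁/P₁ = 2.05×8.314×394/383 = 17.5 L.
Isothermal: T stays 394 K; PV = const ⇒ V₂ = 2.19 L, P₂ = 3060 kPa.
ΔU = 0 (ideal gas, T constant).
W = nRT ln(V₂/V₁) = 2.05×8.314×394×ln(0.125) = -14000 J.
Q = ΔU + W = -14000 J.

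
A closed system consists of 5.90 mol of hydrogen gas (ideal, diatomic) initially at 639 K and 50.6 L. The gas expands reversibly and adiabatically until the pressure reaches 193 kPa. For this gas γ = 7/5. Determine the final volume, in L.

116 L

P₁ = nRT₁/V₁ = 5.90×8.314×639/50.6 = 619 kPa.
Adiabatic: T₂/T₁ = (P₂/P₁)^((γ−1)/γ) ⇒ T₂ = 639×(0.312)^0.286 = 458 K; V₂ = 116 L.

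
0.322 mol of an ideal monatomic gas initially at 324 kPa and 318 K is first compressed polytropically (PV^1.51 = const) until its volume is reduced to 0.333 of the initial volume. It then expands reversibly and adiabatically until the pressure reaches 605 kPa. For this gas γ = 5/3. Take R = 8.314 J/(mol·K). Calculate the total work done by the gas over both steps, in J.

-496 J

V₁ = nRT₁/P₁ = 0.322×8.314×318/324 = 2.63 L.
Step 1 — Polytropic n=1.51: T₂ = T₁(V₁/V₂)^(n−1) = 318×(3.00)^0.51 = 557 K; P₂ = P₁(V₁/V₂)^n = 1700 kPa.
W = (P₁V₁−P₂V₂)/(n−1) = (324×2.63−1700×0.875)/0.51 = -1260 J.
ΔU = nCvΔT = 0.322×12.5×(557−318) = 960 J.
Q = ΔU + W = -295 J.
State after step 1: P = 1700 kPa, V = 0.875 L, T = 557 K.
Step 2 — Adiabatic: T₂/T₁ = (P₂/P₁)^((γ−1)/γ) ⇒ T₂ = 557×(0.355)^0.400 = 368 K; V₂ = 1.63 L.
ΔU = nCvΔT = 0.322×12.5×(368−557) = -759 J.
Q = 0 for an adiabatic process, so W = −ΔU = 759 J.
Net over both steps: W = -496 J, Q = -295 J, ΔU = 201 J.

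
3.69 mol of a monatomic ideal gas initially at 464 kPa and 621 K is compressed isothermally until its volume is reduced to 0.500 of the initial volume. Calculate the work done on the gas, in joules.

13200 J

V₁ = nRT₁/P₁ = 3.69×8.314×621/464 = 41.1 L.
Isothermal: T stays 621 K; PV = const ⇒ V₂ = 20.5 L, P₂ = 928 kPa.
W = nRT ln(V₂/V₁) = 3.69×8.314×621×ln(0.500) = -13200 J.
Work done on the gas = −W_by = 13200 J.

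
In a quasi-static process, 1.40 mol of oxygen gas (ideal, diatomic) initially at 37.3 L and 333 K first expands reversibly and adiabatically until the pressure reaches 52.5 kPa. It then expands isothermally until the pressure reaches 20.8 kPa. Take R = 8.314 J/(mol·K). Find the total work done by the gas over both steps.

4670 J

P₁ = nRT₁/V₁ = 1.40×8.314×333/37.3 = 104 kPa.
Step 1 — Adiabatic: T₂/T₁ = (P₂/P₁)^((γ−1)/γ) ⇒ T₂ = 333×(0.505)^0.286 = 274 K; V₂ = 60.7 L.
ΔU = nCvΔT = 1.40×20.8×(274−333) = -1720 J.
Q = 0 for an adiabatic process, so W = −ΔU = 1720 J.
State after step 1: P = 52.5 kPa, V = 60.7 L, T = 274 K.
Step 2 — Isothermal: T stays 274 K; PV = const ⇒ V₂ = 153 L, P₂ = 20.8 kPa.
ΔU = 0 (ideal gas, T constant).
W = nRT ln(V₂/V₁) = 1.40×8.314×274×ln(2.52) = 2950 J.
Q = ΔU + W = 2950 J.
Net over both steps: W = 4670 J, Q = 2950 J, ΔU = -1720 J.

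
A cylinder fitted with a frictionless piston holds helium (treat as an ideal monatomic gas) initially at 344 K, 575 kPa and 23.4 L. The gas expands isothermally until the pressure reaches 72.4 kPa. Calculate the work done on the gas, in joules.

n = P₁V₁/(RT₁) = 575×23.4/(8.314×344) = 4.70 mol.
Isothermal: T stays 344 K; PV = const ⇒ V₂ = 186 L, P₂ = 72.4 kPa.
W = nRT ln(V₂/V₁) = 4.70×8.314×344×ln(7.94) = 27900 J.
Work done on the gas = −W_by = -27900 J.

-27900 J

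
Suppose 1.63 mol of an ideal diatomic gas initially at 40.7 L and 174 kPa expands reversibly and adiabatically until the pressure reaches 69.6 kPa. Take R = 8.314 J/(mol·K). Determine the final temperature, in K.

402 K

T₁ = P₁V₁/(nR) = 174×40.7/(1.63×8.314) = 523 K.
Adiabatic: T₂/T₁ = (P₂/P₁)^((γ−1)/γ) ⇒ T₂ = 523×(0.400)^0.286 = 402 K; V₂ = 78.3 L.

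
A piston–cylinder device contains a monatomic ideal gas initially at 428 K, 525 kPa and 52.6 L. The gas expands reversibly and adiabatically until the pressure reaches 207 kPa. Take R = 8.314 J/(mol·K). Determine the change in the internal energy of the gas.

-12900 J

n = P₁V₁/(RT₁) = 525×52.6/(8.314×428) = 7.76 mol.
Adiabatic: T₂/T₁ = (P₂/P₁)^((γ−1)/γ) ⇒ T₂ = 428×(0.394)^0.400 = 295 K; V₂ = 91.9 L.
For an ideal gas ΔU = nCvΔT with Cv = (3/2)R = 12.5 J/(mol·K).
ΔU = 7.76×12.5×(295−428) = -12900 J.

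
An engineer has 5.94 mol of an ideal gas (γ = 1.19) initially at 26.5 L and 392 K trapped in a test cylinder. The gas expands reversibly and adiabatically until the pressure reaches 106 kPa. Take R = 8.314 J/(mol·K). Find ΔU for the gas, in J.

P₁ = nRT₁/V₁ = 5.94×8.314×392/26.5 = 731 kPa.
Adiabatic: T₂/T₁ = (P₂/P₁)^((γ−1)/γ) ⇒ T₂ = 392×(0.145)^0.160 = 288 K; V₂ = 134 L.
For an ideal gas ΔU = nCvΔT with Cv = R/(γ−1) = 43.8 J/(mol·K).
ΔU = 5.94×43.8×(288−392) = -27000 J.

-27000 J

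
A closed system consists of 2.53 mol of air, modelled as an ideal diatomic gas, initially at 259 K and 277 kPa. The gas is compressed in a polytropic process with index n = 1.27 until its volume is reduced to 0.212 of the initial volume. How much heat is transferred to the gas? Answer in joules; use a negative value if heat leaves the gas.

-3410 J

V₁ = nRT₁/P₁ = 2.53×8.314×259/277 = 19.7 L.
Polytropic n=1.27: T₂ = T₁(V₁/V₂)^(n−1) = 259×(4.72)^0.27 = 394 K; P₂ = P₁(V₁/V₂)^n = 1990 kPa.
W = (P₁V₁−P₂V₂)/(n−1) = (277×19.7−1990×4.17)/0.27 = -10500 J.
ΔU = nCvΔT = 2.53×20.8×(394−259) = 7080 J.
Q = ΔU + W = -3410 J.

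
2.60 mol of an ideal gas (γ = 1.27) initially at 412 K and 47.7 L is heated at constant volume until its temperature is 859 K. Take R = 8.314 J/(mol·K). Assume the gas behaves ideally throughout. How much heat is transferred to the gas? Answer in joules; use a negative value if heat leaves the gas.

P₁ = nRT₁/V₁ = 2.60×8.314×412/47.7 = 187 kPa.
Isochoric: V stays 47.7 L; P/T = const ⇒ T₂ = 859 K, P₂ = 389 kPa.
W = 0 (no volume change).
ΔU = nCvΔT = 2.60×30.8×(859−412) = 35800 J.
Q = ΔU = 35800 J.

35800 J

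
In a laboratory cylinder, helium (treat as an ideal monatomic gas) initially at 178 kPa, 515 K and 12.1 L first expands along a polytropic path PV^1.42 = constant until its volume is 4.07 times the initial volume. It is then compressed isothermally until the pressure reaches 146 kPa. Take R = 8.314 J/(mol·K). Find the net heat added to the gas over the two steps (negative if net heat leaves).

-1300 J

n = P₁V₁/(RT₁) = 178×12.1/(8.314×515) = 0.503 mol.
Step 1 — Polytropic n=1.42: T₂ = T₁(V₁/V₂)^(n−1) = 515×(0.246)^0.42 = 286 K; P₂ = P₁(V₁/V₂)^n = 24.3 kPa.
W = (P₁V₁−P₂V₂)/(n−1) = (178×12.1−24.3×49.2)/0.42 = 2280 J.
ΔU = nCvΔT = 0.503×12.5×(286−515) = -1440 J.
Q = ΔU + W = 845 J.
State after step 1: P = 24.3 kPa, V = 49.2 L, T = 286 K.
Step 2 — Isothermal: T stays 286 K; PV = const ⇒ V₂ = 8.18 L, P₂ = 146 kPa.
ΔU = 0 (ideal gas, T constant).
W = nRT ln(V₂/V₁) = 0.503×8.314×286×ln(0.166) = -2140 J.
Q = ΔU + W = -2140 J.
Net over both steps: W = 140 J, Q = -1300 J, ΔU = -1440 J.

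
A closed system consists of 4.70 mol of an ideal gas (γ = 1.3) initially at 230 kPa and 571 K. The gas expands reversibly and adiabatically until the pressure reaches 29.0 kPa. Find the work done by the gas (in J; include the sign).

V₁ = nRT₁/P₁ = 4.70×8.314×571/230 = 97.0 L.
Adiabatic: T₂/T₁ = (P₂/P₁)^((γ−1)/γ) ⇒ T₂ = 571×(0.126)^0.231 = 354 K; V₂ = 477 L.
ΔU = nCvΔT = 4.70×27.7×(354−571) = -28300 J.
Q = 0 for an adiabatic process, so W = −ΔU = 28300 J.

28300 J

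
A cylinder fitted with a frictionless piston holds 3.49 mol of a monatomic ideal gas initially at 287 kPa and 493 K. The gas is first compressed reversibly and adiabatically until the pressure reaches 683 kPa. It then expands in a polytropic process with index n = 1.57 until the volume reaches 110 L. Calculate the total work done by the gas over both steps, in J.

V₁ = nRT₁/P₁ = 3.49×8.314×493/287 = 49.8 L.
Step 1 — Adiabatic: T₂/T₁ = (P₂/P₁)^((γ−1)/γ) ⇒ T₂ = 493×(2.38)^0.400 = 697 K; V₂ = 29.6 L.
ΔU = nCvΔT = 3.49×12.5×(697−493) = 8890 J.
Q = 0 for an adiabatic process, so W = −ΔU = -8890 J.
State after step 1: P = 683 kPa, V = 29.6 L, T = 697 K.
Step 2 — Polytropic n=1.57: T₂ = T₁(V₁/V₂)^(n−1) = 697×(0.269)^0.57 = 330 K; P₂ = P₁(V₁/V₂)^n = 87.1 kPa.
W = (P₁V₁−P₂V₂)/(n−1) = (683×29.6−87.1×110)/0.57 = 18700 J.
ΔU = nCvΔT = 3.49×12.5×(330−697) = -16000 J.
Q = ΔU + W = 2710 J.
Net over both steps: W = 9800 J, Q = 2710 J, ΔU = -7090 J.

9800 J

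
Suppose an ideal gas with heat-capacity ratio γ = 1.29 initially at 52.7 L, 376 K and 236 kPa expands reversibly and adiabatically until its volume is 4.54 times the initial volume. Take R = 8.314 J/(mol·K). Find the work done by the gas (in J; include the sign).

n = P₁V₁/(RT₁) = 236×52.7/(8.314×376) = 3.98 mol.
Adiabatic: TV^(γ−1) = const ⇒ T₂ = 376×(0.220)^0.290 = 242 K; PV^γ = const ⇒ P₂ = 33.5 kPa.
ΔU = nCvΔT = 3.98×28.7×(242−376) = -15200 J.
Q = 0 for an adiabatic process, so W = −ΔU = 15200 J.

15200 J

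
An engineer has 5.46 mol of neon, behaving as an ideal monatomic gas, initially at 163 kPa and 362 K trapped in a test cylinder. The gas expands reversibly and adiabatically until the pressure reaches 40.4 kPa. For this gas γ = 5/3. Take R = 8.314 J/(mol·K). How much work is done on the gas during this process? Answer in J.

V₁ = nRT₁/P₁ = 5.46×8.314×362/163 = 101 L.
Adiabatic: T₂/T₁ = (P₂/P₁)^((γ−1)/γ) ⇒ T₂ = 362×(0.248)^0.400 = 207 K; V₂ = 233 L.
ΔU = nCvΔT = 5.46×12.5×(207−362) = -10500 J.
Q = 0 for an adiabatic process, so W = −ΔU = 10500 J.
Work done on the gas = −W_by = -10500 J.

-10500 J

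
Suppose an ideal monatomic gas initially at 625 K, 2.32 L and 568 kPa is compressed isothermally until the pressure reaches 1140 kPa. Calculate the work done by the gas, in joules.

n = P₁V₁/(RT₁) = 568×2.32/(8.314×625) = 0.254 mol.
Isothermal: T stays 625 K; PV = const ⇒ V₂ = 1.16 L, P₂ = 1140 kPa.
W = nRT ln(V₂/V₁) = 0.254×8.314×625×ln(0.498) = -918 J.

-918 J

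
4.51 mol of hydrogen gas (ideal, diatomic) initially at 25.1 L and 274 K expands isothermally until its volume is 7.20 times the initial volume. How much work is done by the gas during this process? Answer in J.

20300 J

P₁ = nRT₁/V₁ = 4.51×8.314×274/25.1 = 409 kPa.
Isothermal: T stays 274 K; PV = const ⇒ V₂ = 181 L, P₂ = 56.9 kPa.
W = nRT ln(V₂/V₁) = 4.51×8.314×274×ln(7.20) = 20300 J.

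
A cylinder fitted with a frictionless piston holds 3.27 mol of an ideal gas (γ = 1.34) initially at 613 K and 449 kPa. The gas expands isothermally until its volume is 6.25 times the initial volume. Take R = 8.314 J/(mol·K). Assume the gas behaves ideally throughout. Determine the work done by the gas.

30500 J

V₁ = nRT₁/P₁ = 3.27×8.314×613/449 = 37.1 L.
Isothermal: T stays 613 K; PV = const ⇒ V₂ = 232 L, P₂ = 71.8 kPa.
W = nRT ln(V₂/V₁) = 3.27×8.314×613×ln(6.25) = 30500 J.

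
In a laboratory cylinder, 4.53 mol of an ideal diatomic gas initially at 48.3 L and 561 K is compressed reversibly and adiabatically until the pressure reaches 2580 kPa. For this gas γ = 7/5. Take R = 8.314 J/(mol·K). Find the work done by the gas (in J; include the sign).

P₁ = nRT₁/V₁ = 4.53×8.314×561/48.3 = 437 kPa.
Adiabatic: T₂/T₁ = (P₂/P₁)^((γ−1)/γ) ⇒ T₂ = 561×(5.90)^0.286 = 931 K; V₂ = 13.6 L.
ΔU = nCvΔT = 4.53×20.8×(931−561) = 34900 J.
Q = 0 for an adiabatic process, so W = −ΔU = -34900 J.

-34900 J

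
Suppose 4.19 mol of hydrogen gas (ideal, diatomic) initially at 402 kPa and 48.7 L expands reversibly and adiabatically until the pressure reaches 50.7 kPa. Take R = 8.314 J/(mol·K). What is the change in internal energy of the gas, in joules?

T₁ = P₁V₁/(nR) = 402×48.7/(4.19×8.314) = 562 K.
Adiabatic: T₂/T₁ = (P₂/P₁)^((γ−1)/γ) ⇒ T₂ = 562×(0.126)^0.286 = 311 K; V₂ = 214 L.
For an ideal gas ΔU = nCvΔT with Cv = (5/2)R = 20.8 J/(mol·K).
ΔU = 4.19×20.8×(311−562) = -21900 J.

-21900 J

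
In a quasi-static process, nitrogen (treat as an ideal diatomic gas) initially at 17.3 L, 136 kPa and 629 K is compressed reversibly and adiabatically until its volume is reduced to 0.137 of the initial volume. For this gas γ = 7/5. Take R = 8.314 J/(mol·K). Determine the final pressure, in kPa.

Adiabatic: TV^(γ−1) = const ⇒ T₂ = 629×(7.30)^0.400 = 1390 K; PV^γ = const ⇒ P₂ = 2200 kPa.

2200 kPa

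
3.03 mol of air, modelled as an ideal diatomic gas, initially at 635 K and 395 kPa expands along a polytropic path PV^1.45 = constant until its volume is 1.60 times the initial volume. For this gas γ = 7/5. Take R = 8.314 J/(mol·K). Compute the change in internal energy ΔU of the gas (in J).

V₁ = nRT₁/P₁ = 3.03×8.314×635/395 = 40.5 L.
Polytropic n=1.45: T₂ = T₁(V₁/V₂)^(n−1) = 635×(0.625)^0.45 = 514 K; P₂ = P₁(V₁/V₂)^n = 200 kPa.
For an ideal gas ΔU = nCvΔT with Cv = (5/2)R = 20.8 J/(mol·K).
ΔU = 3.03×20.8×(514−635) = -7620 J.

-7620 J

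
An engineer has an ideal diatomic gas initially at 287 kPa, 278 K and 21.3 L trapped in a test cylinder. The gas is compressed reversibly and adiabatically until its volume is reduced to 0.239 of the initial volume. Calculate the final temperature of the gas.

493 K

Adiabatic: TV^(γ−1) = const ⇒ T₂ = 278×(4.18)^0.400 = 493 K; PV^γ = const ⇒ P₂ = 2130 kPa.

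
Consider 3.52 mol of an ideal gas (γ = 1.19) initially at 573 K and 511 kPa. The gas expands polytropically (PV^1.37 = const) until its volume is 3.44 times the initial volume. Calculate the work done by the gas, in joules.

V₁ = nRT₁/P₁ = 3.52×8.314×573/511 = 32.8 L.
Polytropic n=1.37: T₂ = T₁(V₁/V₂)^(n−1) = 573×(0.291)^0.37 = 363 K; P₂ = P₁(V₁/V₂)^n = 94.0 kPa.
W = (P₁V₁−P₂V₂)/(n−1) = (511×32.8−94.0×113)/0.37 = 16600 J.

16600 J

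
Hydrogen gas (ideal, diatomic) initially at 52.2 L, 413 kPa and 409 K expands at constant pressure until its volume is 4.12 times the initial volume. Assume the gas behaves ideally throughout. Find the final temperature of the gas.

1690 K

Isobaric: P stays 413 kPa; V/T = const ⇒ T₂ = 1690 K, V₂ = 215 L.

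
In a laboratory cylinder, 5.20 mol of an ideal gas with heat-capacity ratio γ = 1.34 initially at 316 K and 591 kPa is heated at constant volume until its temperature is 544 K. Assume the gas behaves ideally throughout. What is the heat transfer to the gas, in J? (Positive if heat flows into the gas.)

29000 J

V₁ = nRT₁/P₁ = 5.20×8.314×316/591 = 23.1 L.
Isochoric: V stays 23.1 L; P/T = const ⇒ T₂ = 544 K, P₂ = 1020 kPa.
W = 0 (no volume change).
ΔU = nCvΔT = 5.20×24.5×(544−316) = 29000 J.
Q = ΔU = 29000 J.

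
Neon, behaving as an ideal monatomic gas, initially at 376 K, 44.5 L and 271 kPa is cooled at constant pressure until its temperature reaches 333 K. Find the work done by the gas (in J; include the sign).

n = P₁V₁/(RT₁) = 271×44.5/(8.314×376) = 3.86 mol.
Isobaric: P stays 271 kPa; V/T = const ⇒ T₂ = 333 K, V₂ = 39.4 L.
W = PΔV = 271×(39.4−44.5) kPa·L = -1380 J.

-1380 J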